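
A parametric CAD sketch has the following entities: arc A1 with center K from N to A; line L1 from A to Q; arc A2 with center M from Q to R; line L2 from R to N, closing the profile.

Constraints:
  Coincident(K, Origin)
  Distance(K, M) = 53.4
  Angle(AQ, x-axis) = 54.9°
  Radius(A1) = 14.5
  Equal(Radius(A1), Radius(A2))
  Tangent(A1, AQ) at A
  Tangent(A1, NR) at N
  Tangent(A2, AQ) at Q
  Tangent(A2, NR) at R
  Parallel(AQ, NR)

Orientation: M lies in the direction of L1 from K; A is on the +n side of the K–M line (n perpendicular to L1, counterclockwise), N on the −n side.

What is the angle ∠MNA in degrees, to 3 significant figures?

74.8°

The slot axis is L1's direction at 54.9°, so u = (cos 54.9°, sin 54.9°) = (0.575, 0.818) and n = (−sin 54.9°, cos 54.9°) = (-0.818, 0.575). K is at the origin and M lies 53.4 along u from K, so M = 53.4·u = (30.7, 43.7). Tangency of A1 to both parallel lines with radius 14.5 puts A and N at K ± 14.5·n: A = (-11.9, 8.34), N = (11.9, -8.34). Then cos ∠MNA = NM·NA / (|NM||NA|), giving 74.8°.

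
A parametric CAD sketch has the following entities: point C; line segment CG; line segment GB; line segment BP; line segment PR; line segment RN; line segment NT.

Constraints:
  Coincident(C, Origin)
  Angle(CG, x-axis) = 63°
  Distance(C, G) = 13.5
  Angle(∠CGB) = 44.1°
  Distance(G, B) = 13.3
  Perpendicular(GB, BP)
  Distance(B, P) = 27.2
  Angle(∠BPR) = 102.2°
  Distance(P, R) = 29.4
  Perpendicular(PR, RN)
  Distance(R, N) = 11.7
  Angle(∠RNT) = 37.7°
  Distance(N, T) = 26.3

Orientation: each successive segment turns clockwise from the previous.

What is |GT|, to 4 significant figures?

38.98

C is at the origin; CG runs at 63.0° with length 13.5, so G = (6.129, 12.03). ∠CGB = 44.1° gives GB at -72.90° from the x-axis; with |GB| = 13.3, B = (10.04, -0.6835). GB ⟂ BP, so BP runs at -162.9°; with |BP| = 27.2, P = (-15.96, -8.681). ∠BPR = 102.2° gives PR at 119.3° from the x-axis; with |PR| = 29.4, R = (-30.35, 16.96). PR ⟂ RN, so RN runs at 29.30°; with |RN| = 11.7, N = (-20.14, 22.68). ∠RNT = 37.7° gives NT at -113.0° from the x-axis; with |NT| = 26.3, T = (-30.42, -1.526). Then |GT| = |T − G| = 38.98.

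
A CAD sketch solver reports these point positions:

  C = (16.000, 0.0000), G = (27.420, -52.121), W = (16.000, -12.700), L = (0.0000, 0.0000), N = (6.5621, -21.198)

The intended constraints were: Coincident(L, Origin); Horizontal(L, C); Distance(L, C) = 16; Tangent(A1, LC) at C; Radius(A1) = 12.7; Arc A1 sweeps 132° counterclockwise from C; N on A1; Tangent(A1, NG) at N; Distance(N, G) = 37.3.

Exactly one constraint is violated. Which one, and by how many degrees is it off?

Tangent(A1, NG) at N — off by 8.00°.

L = (0.00, 0.00) ✓; L.y = 0.00, C.y = 0.00 ✓; |LC| = 16.00 ✓; ∠(WC, CL) = 90.00° ✓; |WC| = 12.70 ✓; bearing(W→N) − bearing(W→C) = 132.0° ✓; |WN| = 12.70 ✓; ∠(WN, NG) = 98.00° ✗; |NG| = 37.30 ✓.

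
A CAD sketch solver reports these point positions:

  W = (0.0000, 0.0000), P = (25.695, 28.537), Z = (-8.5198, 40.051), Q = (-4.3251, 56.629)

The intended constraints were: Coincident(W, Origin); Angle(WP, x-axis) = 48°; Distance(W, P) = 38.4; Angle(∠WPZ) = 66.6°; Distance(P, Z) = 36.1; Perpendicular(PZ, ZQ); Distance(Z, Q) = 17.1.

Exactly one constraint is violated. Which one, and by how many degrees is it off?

Perpendicular(PZ, ZQ) — off by 4.40°.

W = (0.00, 0.00) ✓; WP at 48.00° ✓; |WP| = 38.40 ✓; ∠WPZ = 66.60° ✓; |PZ| = 36.10 ✓; ∠(PZ, ZQ) = 85.60° ✗; |ZQ| = 17.10 ✓.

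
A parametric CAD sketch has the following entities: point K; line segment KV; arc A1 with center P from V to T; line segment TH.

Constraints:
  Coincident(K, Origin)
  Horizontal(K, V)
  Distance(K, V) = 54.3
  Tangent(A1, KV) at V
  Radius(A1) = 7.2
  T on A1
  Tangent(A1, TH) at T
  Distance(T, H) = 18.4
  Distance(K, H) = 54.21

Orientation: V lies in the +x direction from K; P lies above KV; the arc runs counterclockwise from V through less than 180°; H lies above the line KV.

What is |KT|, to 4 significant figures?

60.91

Checks: K.y = 0.00, V.y = 0.00 ✓; ∠(PV, VK) = 90.00° ✓; |PT| = 7.200 ✓; ∠(PT, TH) = 90.00° ✓; |TH| = 18.40 ✓; |KH| = 54.21 ✓.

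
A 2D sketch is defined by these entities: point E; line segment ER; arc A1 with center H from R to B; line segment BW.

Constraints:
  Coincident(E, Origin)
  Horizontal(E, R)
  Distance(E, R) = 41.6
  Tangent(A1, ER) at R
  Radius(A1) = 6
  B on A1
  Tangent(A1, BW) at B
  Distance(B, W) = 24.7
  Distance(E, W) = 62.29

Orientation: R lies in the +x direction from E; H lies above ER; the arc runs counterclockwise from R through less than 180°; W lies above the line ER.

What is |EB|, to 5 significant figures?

47.335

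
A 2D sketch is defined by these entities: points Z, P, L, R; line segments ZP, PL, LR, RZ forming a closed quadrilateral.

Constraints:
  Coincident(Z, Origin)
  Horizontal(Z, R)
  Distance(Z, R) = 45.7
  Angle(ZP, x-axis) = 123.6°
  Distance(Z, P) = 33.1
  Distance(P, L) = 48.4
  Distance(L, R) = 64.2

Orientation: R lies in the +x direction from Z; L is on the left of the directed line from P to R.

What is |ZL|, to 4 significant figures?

61.40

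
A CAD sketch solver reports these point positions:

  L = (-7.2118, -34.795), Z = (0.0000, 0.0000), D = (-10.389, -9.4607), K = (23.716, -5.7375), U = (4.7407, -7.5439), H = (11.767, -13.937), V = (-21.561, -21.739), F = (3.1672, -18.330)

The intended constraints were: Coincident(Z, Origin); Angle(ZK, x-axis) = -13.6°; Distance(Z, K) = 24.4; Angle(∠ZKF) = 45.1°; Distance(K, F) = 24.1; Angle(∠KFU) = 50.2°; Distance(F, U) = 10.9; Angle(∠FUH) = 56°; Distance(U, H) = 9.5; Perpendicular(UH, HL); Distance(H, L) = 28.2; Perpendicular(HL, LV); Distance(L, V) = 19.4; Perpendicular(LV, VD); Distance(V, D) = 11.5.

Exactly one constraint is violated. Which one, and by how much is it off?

Distance(V, D) = 11.5 — off by 5.10.

Z = (0.00, 0.00) ✓; ZK at -13.60° ✓; |ZK| = 24.40 ✓; ∠ZKF = 45.10° ✓; |KF| = 24.10 ✓; ∠KFU = 50.20° ✓; |FU| = 10.90 ✓; ∠FUH = 56.00° ✓; |UH| = 9.500 ✓; ∠(UH, HL) = 90.00° ✓; |HL| = 28.20 ✓; ∠(HL, LV) = 90.00° ✓; |LV| = 19.40 ✓; ∠(LV, VD) = 90.00° ✓; |VD| = 16.60 ✗.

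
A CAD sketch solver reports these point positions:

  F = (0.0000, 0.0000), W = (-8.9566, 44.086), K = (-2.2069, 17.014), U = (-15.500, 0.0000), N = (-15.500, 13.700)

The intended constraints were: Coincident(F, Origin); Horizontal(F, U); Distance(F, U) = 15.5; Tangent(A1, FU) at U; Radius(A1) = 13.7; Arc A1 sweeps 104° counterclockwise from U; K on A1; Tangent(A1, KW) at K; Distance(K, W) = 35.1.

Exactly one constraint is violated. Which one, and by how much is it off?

Distance(K, W) = 35.1 — off by 7.20.

F = (0.00, 0.00) ✓; F.y = 0.00, U.y = 0.00 ✓; |FU| = 15.50 ✓; ∠(NU, UF) = 90.00° ✓; |NU| = 13.70 ✓; bearing(N→K) − bearing(N→U) = 104.0° ✓; |NK| = 13.70 ✓; ∠(NK, KW) = 90.00° ✓; |KW| = 27.90 ✗.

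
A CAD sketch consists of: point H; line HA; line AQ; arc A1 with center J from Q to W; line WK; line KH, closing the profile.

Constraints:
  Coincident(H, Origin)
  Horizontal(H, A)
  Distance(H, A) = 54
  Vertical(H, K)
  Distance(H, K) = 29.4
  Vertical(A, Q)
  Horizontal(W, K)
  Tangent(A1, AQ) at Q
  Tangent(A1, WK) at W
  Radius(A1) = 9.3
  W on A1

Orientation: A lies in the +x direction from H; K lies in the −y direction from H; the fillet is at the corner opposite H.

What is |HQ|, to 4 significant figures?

57.62

The virtual corner opposite H is at (54.00, -29.40). A1 meets AQ tangentially, so JQ is at right angles to AQ and A1 meets WK tangentially, so JW is at right angles to WK, with radius 9.3, so the center J sits 9.3 in from both sides at J = (44.70, -20.10). That places the tangent points at Q = (54.00, -20.10) on AQ and W = (44.70, -29.40) on WK. Then |HQ| = |Q − H| = 57.62.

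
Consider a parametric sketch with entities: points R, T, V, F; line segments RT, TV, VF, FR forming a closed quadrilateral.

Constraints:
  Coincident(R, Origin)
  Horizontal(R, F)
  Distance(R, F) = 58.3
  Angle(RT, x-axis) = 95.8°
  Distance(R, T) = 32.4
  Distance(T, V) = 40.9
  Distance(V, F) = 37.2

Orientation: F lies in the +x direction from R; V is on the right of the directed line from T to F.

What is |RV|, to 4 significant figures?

21.11

R is at the origin; RF is horizontal with |RF| = 58.3 and F in +x, so F = (58.3, 0). RT runs at 95.8° with |RT| = 32.4, so T = (-3.274, 32.23). V is determined by |TV| = 40.9 and |VF| = 37.2 together: it lies at the intersection of circle(T, 40.9) and circle(F, 37.2). With |TF| = 69.50, the foot of the radical line on TF is 36.83 from T and the perpendicular offset is √(40.9² − 36.83²) = 17.79. Taking the right-of-TF solution: V = (21.10, -0.6059).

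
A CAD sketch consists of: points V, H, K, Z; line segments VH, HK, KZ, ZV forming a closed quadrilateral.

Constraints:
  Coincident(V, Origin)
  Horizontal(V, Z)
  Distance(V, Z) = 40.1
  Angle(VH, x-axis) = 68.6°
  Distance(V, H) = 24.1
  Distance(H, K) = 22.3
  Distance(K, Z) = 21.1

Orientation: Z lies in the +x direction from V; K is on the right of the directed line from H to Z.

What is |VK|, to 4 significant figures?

19.36

Checks: |HK| = 22.30 ✓; |KZ| = 21.10 ✓.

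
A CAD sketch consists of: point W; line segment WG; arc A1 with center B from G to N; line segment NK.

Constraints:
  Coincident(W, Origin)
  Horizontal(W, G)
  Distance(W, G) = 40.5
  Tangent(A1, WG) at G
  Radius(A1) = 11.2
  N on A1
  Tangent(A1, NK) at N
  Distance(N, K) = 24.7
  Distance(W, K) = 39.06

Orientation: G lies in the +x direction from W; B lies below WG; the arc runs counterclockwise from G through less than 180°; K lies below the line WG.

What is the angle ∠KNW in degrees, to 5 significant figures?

88.705°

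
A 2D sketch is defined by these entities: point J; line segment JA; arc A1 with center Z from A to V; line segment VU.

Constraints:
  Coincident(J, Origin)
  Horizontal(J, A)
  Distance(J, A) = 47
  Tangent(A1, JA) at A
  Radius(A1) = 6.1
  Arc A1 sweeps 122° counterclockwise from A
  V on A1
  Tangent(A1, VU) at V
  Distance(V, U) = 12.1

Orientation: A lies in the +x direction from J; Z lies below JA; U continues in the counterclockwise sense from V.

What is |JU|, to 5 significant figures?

52.066

J is at the origin; J and A share the same y with |JA| = 47.0 and A on the +x side, so A = (47.000, 0.0000). Tangency of A1 to JA means the radius ZA is perpendicular to JA, so Z = A + (0, -6.1) = (47.000, -6.1000). On A1, A sits at bearing 90° from Z; a 122° counterclockwise sweep puts V at bearing 212°, so V = Z + 6.1·(cos 212°, sin 212°) = (41.827, -9.3325). A1 meets VU tangentially, so ZV is at right angles to VU, so VU runs along (−sin 212°, cos 212°); with |VU| = 12.1, U = (48.239, -19.594). Then |JU| = |U − J| = 52.066.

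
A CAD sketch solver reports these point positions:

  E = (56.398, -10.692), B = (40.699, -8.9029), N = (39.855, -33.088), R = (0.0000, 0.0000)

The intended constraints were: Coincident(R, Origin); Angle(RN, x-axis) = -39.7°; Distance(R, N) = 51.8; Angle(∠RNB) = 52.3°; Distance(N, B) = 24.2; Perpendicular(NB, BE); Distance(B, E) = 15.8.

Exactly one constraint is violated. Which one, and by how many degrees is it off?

Perpendicular(NB, BE) — off by 4.50°.

R = (0.00, 0.00) ✓; RN at -39.70° ✓; |RN| = 51.80 ✓; ∠RNB = 52.30° ✓; |NB| = 24.20 ✓; ∠(NB, BE) = 94.50° ✗; |BE| = 15.80 ✓.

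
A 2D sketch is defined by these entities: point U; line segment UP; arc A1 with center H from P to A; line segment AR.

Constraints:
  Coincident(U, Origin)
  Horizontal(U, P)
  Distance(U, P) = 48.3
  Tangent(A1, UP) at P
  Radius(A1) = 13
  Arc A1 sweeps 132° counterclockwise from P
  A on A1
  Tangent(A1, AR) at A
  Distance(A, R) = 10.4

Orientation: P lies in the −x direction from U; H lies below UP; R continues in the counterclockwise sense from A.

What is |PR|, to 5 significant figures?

29.551

U is at the origin; UP is horizontal with |UP| = 48.3 and P on the −x side, so P = (-48.300, 0.0000). Since A1 is tangent to UP there, HP ⟂ UP, so H = P + (0, -13) = (-48.300, -13.000). On A1, P sits at bearing 90° from H; a 132° counterclockwise sweep puts A at bearing 222°, so A = H + 13.0·(cos 222°, sin 222°) = (-57.961, -21.699). Tangency of A1 to AR means the radius HA is perpendicular to AR, so AR runs along (−sin 222°, cos 222°); with |AR| = 10.4, R = (-51.002, -29.427). Then |PR| = |R − P| = 29.551.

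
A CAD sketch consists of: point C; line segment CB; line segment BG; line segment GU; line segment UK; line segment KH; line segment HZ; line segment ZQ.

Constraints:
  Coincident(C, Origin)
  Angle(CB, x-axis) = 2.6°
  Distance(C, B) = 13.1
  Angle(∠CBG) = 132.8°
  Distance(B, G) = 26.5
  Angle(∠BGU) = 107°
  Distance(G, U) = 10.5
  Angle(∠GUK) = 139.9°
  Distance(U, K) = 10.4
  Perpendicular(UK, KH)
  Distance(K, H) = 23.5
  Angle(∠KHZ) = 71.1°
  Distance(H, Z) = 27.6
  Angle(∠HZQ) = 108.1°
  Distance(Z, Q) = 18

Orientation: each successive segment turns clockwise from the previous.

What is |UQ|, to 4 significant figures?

15.84

C is at the origin; CB runs at 2.6° with length 13.1, so B = (13.09, 0.5943). ∠CBG = 132.8° gives BG at -44.60° from the x-axis; with |BG| = 26.5, G = (31.96, -18.01). ∠BGU = 107.0° gives GU at -117.6° from the x-axis; with |GU| = 10.5, U = (27.09, -27.32). ∠GUK = 139.9° gives UK at -157.7° from the x-axis; with |UK| = 10.4, K = (17.47, -31.26). The perpendicularity gives KH at right angles to UK, so KH runs at 112.3°; with |KH| = 23.5, H = (8.551, -9.522). ∠KHZ = 71.1° gives HZ at 3.400° from the x-axis; with |HZ| = 27.6, Z = (36.10, -7.885). ∠HZQ = 108.1° gives ZQ at -68.50° from the x-axis; with |ZQ| = 18.0, Q = (42.70, -24.63). Then |UQ| = |Q − U| = 15.84.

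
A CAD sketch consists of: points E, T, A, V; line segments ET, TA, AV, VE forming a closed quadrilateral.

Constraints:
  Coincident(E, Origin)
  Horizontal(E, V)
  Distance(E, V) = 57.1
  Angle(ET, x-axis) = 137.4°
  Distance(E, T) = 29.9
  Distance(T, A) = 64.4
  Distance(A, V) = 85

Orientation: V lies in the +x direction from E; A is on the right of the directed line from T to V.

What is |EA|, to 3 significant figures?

46.6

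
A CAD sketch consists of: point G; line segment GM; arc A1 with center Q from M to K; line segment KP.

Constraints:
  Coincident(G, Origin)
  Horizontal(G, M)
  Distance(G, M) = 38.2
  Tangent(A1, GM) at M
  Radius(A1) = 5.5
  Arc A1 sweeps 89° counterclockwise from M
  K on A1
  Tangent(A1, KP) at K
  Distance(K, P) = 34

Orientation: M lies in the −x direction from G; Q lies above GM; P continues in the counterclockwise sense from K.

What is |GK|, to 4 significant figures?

33.14

G is at the origin; GM is horizontal with |GM| = 38.2 and M on the −x side, so M = (-38.20, 0.000). Since A1 is tangent to GM there, QM ⟂ GM, so Q = M + (0, 5.5) = (-38.20, 5.500). On A1, M sits at bearing -90° from Q; an 89° counterclockwise sweep puts K at bearing -1°, so K = Q + 5.5·(cos -1°, sin -1°) = (-32.70, 5.404). Then |GK| = |K − G| = 33.14.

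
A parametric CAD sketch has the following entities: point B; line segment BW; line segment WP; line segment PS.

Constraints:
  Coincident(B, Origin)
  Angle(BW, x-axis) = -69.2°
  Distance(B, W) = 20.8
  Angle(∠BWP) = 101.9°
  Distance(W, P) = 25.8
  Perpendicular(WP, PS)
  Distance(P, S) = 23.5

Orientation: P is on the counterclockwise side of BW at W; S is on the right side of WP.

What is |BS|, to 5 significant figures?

53.183

B is at the origin; BW runs at -69.2° with length 20.8, so W = 20.8·(cos -69.2°, sin -69.2°) = (7.3862, -19.444). ∠BWP = 101.9°, so WP runs at -69.2° + (180° − 101.9°) = 8.9000° from the x-axis; with |WP| = 25.8, P = W + 25.8·(cos 8.9000°, sin 8.9000°) = (32.876, -15.453). WP ⟂ PS; with |PS| = 23.5 on the right of WP, S = P + 23.5·(0.15471, -0.98796) = (36.511, -38.670). Then |BS| = |S − B| = 53.183.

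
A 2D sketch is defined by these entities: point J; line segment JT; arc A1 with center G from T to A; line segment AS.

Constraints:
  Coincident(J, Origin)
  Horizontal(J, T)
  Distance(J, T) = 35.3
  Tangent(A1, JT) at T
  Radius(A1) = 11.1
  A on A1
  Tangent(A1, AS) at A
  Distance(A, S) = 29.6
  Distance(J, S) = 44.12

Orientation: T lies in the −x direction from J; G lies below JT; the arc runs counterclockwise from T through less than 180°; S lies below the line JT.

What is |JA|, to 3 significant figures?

46.9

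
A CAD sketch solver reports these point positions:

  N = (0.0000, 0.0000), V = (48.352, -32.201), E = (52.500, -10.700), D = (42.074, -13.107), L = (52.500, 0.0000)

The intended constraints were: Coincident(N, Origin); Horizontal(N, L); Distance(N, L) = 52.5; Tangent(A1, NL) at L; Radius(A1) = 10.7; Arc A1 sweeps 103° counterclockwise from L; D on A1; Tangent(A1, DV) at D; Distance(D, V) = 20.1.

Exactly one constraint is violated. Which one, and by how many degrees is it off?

Tangent(A1, DV) at D — off by 5.20°.

N = (0.00, 0.00) ✓; N.y = 0.00, L.y = 0.00 ✓; |NL| = 52.50 ✓; ∠(EL, LN) = 90.00° ✓; |EL| = 10.70 ✓; bearing(E→D) − bearing(E→L) = 103.0° ✓; |ED| = 10.70 ✓; ∠(ED, DV) = 84.80° ✗; |DV| = 20.10 ✓.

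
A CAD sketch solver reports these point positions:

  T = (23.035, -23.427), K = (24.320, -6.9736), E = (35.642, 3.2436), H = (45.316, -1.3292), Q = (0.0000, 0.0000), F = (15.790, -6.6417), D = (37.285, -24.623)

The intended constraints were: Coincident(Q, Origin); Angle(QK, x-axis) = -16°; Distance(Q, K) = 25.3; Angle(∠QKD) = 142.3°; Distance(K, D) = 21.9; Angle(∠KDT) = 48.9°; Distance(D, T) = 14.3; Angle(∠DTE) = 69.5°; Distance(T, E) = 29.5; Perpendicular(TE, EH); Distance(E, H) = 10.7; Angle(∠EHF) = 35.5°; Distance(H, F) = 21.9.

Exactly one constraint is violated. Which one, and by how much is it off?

Distance(H, F) = 21.9 — off by 8.10.

Q = (0.00, 0.00) ✓; QK at -16.00° ✓; |QK| = 25.30 ✓; ∠QKD = 142.3° ✓; |KD| = 21.90 ✓; ∠KDT = 48.90° ✓; |DT| = 14.30 ✓; ∠DTE = 69.50° ✓; |TE| = 29.50 ✓; ∠(TE, EH) = 90.00° ✓; |EH| = 10.70 ✓; ∠EHF = 35.50° ✓; |HF| = 30.00 ✗.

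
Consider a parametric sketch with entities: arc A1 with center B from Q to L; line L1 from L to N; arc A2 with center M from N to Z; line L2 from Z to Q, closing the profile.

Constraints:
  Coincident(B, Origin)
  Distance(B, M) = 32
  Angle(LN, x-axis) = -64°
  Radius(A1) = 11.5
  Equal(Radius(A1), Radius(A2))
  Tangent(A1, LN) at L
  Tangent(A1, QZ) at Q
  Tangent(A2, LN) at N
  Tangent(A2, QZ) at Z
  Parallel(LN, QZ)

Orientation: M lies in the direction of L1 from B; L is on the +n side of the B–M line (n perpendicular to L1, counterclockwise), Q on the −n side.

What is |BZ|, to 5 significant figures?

34.004

Tangency of A1 to both parallel lines with radius 11.5 puts L and Q at B ± 11.5·n: L = (10.336, 5.0413), Q = (-10.336, -5.0413). Equal radii place N and Z the same way about M: N = M + 11.5·n = (24.364, -23.720), Z = M − 11.5·n = (3.6917, -33.803). Then |BZ| = |Z − B| = 34.004.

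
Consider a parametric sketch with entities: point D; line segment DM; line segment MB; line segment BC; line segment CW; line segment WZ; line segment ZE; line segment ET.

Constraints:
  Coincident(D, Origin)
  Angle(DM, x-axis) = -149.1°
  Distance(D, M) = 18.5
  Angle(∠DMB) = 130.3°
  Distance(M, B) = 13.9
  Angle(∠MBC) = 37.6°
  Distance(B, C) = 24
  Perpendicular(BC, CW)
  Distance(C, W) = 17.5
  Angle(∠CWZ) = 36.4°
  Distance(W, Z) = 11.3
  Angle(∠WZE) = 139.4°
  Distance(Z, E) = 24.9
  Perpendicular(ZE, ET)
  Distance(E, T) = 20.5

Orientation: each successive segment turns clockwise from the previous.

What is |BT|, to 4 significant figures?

42.29

∠WZE = 139.4° gives ZE at 104.6° from the x-axis; with |ZE| = 24.9, E = (-16.23, 16.69). ZE ⟂ ET, so ET runs at 14.60°; with |ET| = 20.5, T = (3.609, 21.86). Then |BT| = |T − B| = 42.29.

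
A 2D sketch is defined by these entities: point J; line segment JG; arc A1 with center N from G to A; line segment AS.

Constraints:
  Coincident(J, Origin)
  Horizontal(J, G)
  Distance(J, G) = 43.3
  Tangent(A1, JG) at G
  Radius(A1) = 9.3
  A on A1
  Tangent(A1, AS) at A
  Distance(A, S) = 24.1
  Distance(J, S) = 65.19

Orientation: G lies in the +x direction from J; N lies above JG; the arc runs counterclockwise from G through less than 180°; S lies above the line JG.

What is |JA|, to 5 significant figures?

52.918

Checks: ∠(NG, GJ) = 90.00° ✓; |NG| = 9.300 ✓; |NA| = 9.300 ✓; ∠(NA, AS) = 90.00° ✓; |AS| = 24.10 ✓; |JS| = 65.19 ✓.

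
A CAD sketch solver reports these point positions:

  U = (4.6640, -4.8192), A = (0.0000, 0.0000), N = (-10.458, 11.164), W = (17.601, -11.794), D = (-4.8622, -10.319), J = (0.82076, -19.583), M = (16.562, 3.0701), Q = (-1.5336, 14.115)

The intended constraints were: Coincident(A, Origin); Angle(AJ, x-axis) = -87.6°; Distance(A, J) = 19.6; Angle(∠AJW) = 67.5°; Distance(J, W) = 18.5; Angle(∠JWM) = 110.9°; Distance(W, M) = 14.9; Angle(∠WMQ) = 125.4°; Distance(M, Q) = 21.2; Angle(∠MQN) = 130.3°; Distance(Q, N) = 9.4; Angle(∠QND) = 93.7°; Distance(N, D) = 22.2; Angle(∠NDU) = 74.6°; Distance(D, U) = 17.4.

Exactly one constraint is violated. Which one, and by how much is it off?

Distance(D, U) = 17.4 — off by 6.40.

A = (0.00, 0.00) ✓; AJ at -87.60° ✓; |AJ| = 19.60 ✓; ∠AJW = 67.50° ✓; |JW| = 18.50 ✓; ∠JWM = 110.9° ✓; |WM| = 14.90 ✓; ∠WMQ = 125.4° ✓; |MQ| = 21.20 ✓; ∠MQN = 130.3° ✓; |QN| = 9.400 ✓; ∠QND = 93.70° ✓; |ND| = 22.20 ✓; ∠NDU = 74.60° ✓; |DU| = 11.00 ✗.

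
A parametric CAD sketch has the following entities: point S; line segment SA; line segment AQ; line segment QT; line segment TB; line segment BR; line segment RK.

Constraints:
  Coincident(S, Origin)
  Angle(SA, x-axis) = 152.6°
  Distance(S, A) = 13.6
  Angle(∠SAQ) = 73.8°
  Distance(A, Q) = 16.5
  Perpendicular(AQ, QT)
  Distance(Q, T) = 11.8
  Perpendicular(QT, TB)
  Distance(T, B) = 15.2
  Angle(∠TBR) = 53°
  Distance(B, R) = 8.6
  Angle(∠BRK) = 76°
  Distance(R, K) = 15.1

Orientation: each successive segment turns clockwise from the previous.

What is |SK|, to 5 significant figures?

12.707

S is at the origin; SA runs at 152.6° with length 13.6, so A = (-12.074, 6.2587). ∠SAQ = 73.8° gives AQ at 46.400° from the x-axis; with |AQ| = 16.5, Q = (-0.69557, 18.208). The perpendicularity gives QT at right angles to AQ, so QT runs at -43.600°; with |QT| = 11.8, T = (7.8497, 10.070). QT ⟂ TB, so TB runs at -133.60°; with |TB| = 15.2, B = (-2.6326, -0.93737). ∠TBR = 53.0° gives BR at 99.400° from the x-axis; with |BR| = 8.6, R = (-4.0372, 7.5472). ∠BRK = 76.0° gives RK at -4.6000° from the x-axis; with |RK| = 15.1, K = (11.014, 6.3361). Then |SK| = |K − S| = 12.707.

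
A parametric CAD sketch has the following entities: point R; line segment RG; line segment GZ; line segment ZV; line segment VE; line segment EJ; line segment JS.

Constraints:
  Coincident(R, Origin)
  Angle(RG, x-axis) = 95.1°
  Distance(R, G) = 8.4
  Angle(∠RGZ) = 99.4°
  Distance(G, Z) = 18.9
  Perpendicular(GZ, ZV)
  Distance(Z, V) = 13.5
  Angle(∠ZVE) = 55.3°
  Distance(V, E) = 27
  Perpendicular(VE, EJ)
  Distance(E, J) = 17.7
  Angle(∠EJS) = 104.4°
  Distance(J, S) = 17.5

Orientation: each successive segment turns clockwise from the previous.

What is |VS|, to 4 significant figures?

24.23

R is at the origin; RG runs at 95.1° with length 8.4, so G = (-0.7467, 8.367). ∠RGZ = 99.4° gives GZ at 14.50° from the x-axis; with |GZ| = 18.9, Z = (17.55, 13.10). GZ ⟂ ZV, so ZV runs at -75.50°; with |ZV| = 13.5, V = (20.93, 0.02893). ∠ZVE = 55.3° gives VE at 159.8° from the x-axis; with |VE| = 27.0, E = (-4.408, 9.352). VE ⟂ EJ, so EJ runs at 69.80°; with |EJ| = 17.7, J = (1.704, 25.96). ∠EJS = 104.4° gives JS at -5.800° from the x-axis; with |JS| = 17.5, S = (19.11, 24.19). Then |VS| = |S − V| = 24.23.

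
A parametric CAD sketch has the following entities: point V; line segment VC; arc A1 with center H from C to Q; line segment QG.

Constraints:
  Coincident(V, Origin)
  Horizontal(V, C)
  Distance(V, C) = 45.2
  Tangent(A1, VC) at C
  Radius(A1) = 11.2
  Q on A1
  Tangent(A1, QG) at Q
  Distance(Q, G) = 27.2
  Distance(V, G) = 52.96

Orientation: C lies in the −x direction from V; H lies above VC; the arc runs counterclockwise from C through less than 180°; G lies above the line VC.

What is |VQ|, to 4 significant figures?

36.05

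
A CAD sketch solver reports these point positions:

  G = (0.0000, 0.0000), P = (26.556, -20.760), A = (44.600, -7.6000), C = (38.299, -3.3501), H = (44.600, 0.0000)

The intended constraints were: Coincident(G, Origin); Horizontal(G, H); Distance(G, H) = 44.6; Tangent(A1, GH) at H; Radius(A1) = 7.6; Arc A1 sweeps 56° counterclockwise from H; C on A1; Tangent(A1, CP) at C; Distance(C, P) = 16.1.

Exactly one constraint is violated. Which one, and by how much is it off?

Distance(C, P) = 16.1 — off by 4.90.

G = (0.00, 0.00) ✓; G.y = 0.00, H.y = 0.00 ✓; |GH| = 44.60 ✓; ∠(AH, HG) = 90.00° ✓; |AH| = 7.600 ✓; bearing(A→C) − bearing(A→H) = 56.00° ✓; |AC| = 7.600 ✓; ∠(AC, CP) = 90.00° ✓; |CP| = 21.00 ✗.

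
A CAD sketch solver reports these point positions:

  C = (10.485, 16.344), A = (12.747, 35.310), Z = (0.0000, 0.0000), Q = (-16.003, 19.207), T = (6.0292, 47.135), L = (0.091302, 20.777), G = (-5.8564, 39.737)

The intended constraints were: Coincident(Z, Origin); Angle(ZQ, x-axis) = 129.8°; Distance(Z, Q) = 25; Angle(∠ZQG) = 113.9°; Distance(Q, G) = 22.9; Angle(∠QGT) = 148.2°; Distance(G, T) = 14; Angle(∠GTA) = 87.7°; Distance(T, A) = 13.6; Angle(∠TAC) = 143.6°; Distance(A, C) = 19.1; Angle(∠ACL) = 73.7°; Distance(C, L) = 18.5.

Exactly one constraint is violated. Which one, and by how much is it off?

Distance(C, L) = 18.5 — off by 7.20.

Z = (0.00, 0.00) ✓; ZQ at 129.8° ✓; |ZQ| = 25.00 ✓; ∠ZQG = 113.9° ✓; |QG| = 22.90 ✓; ∠QGT = 148.2° ✓; |GT| = 14.00 ✓; ∠GTA = 87.70° ✓; |TA| = 13.60 ✓; ∠TAC = 143.6° ✓; |AC| = 19.10 ✓; ∠ACL = 73.70° ✓; |CL| = 11.30 ✗.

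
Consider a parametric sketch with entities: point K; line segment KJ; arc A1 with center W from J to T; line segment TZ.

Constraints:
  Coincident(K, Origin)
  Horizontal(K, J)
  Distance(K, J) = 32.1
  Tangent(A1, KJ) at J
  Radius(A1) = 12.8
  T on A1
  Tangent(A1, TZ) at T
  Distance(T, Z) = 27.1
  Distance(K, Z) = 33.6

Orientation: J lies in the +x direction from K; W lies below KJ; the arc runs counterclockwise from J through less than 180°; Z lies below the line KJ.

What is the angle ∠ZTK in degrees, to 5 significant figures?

86.130°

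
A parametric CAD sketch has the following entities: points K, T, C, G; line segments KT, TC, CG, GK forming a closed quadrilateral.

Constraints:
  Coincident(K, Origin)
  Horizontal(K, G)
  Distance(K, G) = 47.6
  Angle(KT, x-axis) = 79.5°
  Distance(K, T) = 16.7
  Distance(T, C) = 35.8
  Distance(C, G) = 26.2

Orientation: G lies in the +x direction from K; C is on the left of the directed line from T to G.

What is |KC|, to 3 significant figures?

45.1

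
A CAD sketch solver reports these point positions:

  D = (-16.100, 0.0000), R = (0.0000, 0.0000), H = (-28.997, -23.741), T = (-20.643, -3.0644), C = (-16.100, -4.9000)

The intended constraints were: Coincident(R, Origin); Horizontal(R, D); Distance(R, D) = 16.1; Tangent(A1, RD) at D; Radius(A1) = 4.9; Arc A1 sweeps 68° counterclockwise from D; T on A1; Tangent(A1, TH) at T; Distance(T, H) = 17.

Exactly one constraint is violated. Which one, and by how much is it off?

Distance(T, H) = 17 — off by 5.30.

R = (0.00, 0.00) ✓; R.y = 0.00, D.y = 0.00 ✓; |RD| = 16.10 ✓; ∠(CD, DR) = 90.00° ✓; |CD| = 4.900 ✓; bearing(C→T) − bearing(C→D) = 68.00° ✓; |CT| = 4.900 ✓; ∠(CT, TH) = 90.00° ✓; |TH| = 22.30 ✗.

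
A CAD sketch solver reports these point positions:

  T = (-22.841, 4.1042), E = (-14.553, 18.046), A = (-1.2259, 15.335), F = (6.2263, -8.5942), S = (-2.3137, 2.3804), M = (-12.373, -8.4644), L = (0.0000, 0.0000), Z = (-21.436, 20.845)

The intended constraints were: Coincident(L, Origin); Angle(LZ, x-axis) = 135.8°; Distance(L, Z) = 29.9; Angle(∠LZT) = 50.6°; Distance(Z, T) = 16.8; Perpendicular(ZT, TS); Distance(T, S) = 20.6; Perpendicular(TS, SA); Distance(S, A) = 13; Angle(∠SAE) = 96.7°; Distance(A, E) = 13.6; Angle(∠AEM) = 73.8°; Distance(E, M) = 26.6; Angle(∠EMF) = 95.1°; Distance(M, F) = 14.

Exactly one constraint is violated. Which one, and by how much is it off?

Distance(M, F) = 14 — off by 4.60.

L = (0.00, 0.00) ✓; LZ at 135.8° ✓; |LZ| = 29.90 ✓; ∠LZT = 50.60° ✓; |ZT| = 16.80 ✓; ∠(ZT, TS) = 90.00° ✓; |TS| = 20.60 ✓; ∠(TS, SA) = 90.00° ✓; |SA| = 13.00 ✓; ∠SAE = 96.70° ✓; |AE| = 13.60 ✓; ∠AEM = 73.80° ✓; |EM| = 26.60 ✓; ∠EMF = 95.10° ✓; |MF| = 18.60 ✗.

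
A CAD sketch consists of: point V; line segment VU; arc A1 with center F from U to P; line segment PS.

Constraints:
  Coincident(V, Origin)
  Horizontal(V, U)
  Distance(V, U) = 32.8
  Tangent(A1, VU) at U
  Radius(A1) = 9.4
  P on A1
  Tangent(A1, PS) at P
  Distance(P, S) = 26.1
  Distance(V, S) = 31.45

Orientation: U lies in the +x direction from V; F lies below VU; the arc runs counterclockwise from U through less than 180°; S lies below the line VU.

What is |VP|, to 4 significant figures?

24.92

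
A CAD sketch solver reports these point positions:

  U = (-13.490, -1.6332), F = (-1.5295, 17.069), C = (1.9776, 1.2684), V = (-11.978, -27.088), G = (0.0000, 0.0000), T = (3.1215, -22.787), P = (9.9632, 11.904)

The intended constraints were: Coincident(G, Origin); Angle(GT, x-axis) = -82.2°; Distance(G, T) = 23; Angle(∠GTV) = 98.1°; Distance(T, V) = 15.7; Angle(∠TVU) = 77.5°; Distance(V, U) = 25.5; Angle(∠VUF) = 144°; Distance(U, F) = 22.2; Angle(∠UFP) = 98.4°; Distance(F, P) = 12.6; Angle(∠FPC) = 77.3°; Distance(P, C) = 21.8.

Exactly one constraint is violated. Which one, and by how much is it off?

Distance(P, C) = 21.8 — off by 8.50.

G = (0.00, 0.00) ✓; GT at -82.20° ✓; |GT| = 23.00 ✓; ∠GTV = 98.10° ✓; |TV| = 15.70 ✓; ∠TVU = 77.50° ✓; |VU| = 25.50 ✓; ∠VUF = 144.0° ✓; |UF| = 22.20 ✓; ∠UFP = 98.40° ✓; |FP| = 12.60 ✓; ∠FPC = 77.30° ✓; |PC| = 13.30 ✗.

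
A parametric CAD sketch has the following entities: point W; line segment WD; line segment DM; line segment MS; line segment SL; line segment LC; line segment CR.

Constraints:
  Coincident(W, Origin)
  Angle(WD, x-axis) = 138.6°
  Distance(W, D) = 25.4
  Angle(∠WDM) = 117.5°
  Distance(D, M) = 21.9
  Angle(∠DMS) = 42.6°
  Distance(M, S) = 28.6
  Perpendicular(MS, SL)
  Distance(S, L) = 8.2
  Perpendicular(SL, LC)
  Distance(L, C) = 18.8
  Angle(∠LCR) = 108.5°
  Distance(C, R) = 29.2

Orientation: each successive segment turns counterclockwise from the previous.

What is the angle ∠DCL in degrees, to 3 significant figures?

46.3°

The perpendicularity gives SL at right angles to MS, so SL runs at 68.5°; with |SL| = 8.2, L = (-9.87, 6.06). SL is perpendicular to LC, so LC runs at 158°; with |LC| = 18.8, C = (-27.4, 13.0). Then cos ∠DCL = CD·CL / (|CD||CL|), giving 46.3°.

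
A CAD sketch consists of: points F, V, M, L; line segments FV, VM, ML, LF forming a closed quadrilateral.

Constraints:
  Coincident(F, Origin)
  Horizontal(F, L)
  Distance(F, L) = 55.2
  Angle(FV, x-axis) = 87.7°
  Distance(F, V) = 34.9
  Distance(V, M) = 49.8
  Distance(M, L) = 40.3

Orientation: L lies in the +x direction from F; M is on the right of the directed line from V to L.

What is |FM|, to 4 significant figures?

20.98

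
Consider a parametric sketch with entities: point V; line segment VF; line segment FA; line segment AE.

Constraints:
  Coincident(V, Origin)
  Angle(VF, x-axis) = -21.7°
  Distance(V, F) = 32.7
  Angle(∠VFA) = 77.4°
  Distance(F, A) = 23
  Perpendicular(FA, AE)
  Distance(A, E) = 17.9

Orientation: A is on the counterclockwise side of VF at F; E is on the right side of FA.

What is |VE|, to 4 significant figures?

52.28

V is at the origin; VF runs at -21.7° with length 32.7, so F = 32.7·(cos -21.7°, sin -21.7°) = (30.38, -12.09). ∠VFA = 77.4°, so FA runs at -21.7° + (180° − 77.4°) = 80.90° from the x-axis; with |FA| = 23.0, A = F + 23.0·(cos 80.90°, sin 80.90°) = (34.02, 10.62). The perpendicularity gives AE at right angles to FA; with |AE| = 17.9 on the right of FA, E = A + 17.9·(0.9874, -0.1582) = (51.69, 7.789). Then |VE| = |E − V| = 52.28.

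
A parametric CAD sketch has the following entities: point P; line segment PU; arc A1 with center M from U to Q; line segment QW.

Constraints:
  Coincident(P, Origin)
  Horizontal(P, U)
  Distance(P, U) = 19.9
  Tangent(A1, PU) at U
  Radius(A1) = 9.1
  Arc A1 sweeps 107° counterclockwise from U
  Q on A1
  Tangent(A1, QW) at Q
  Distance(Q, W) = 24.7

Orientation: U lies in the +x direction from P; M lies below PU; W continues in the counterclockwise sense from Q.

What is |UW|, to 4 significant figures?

35.41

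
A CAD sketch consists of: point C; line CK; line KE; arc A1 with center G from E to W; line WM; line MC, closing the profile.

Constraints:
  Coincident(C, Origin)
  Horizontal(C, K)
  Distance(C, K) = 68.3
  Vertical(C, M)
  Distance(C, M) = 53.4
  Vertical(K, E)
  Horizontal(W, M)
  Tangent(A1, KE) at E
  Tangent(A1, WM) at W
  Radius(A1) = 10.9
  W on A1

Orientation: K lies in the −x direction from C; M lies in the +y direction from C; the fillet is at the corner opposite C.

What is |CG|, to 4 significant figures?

71.42

C is at the origin; CK is horizontal with |CK| = 68.3 and K on the −x side, so K = (-68.30, 0.000). C and M share the same x with |CM| = 53.4 and M on the +y side, so M = (0.000, 53.40). The virtual corner opposite C is at (-68.30, 53.40). The tangent condition forces GE to be normal to KE and the tangent condition forces GW to be normal to WM, with radius 10.9, so the center G sits 10.9 in from both sides at G = (-57.40, 42.50). Then |CG| = |G − C| = 71.42.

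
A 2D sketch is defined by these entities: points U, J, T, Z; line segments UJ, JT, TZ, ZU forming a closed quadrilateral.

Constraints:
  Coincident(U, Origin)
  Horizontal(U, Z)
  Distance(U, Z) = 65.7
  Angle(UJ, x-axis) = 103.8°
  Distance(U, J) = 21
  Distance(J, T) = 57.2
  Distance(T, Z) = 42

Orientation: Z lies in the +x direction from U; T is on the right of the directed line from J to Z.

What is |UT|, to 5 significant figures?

39.285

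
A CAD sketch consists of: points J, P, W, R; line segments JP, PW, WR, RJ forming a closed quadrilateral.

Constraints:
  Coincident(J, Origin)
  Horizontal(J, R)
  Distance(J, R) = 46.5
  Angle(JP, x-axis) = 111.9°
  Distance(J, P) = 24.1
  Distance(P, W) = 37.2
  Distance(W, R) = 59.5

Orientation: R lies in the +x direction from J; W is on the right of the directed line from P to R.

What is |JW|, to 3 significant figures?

18.5

Checks: |PW| = 37.20 ✓; |WR| = 59.50 ✓.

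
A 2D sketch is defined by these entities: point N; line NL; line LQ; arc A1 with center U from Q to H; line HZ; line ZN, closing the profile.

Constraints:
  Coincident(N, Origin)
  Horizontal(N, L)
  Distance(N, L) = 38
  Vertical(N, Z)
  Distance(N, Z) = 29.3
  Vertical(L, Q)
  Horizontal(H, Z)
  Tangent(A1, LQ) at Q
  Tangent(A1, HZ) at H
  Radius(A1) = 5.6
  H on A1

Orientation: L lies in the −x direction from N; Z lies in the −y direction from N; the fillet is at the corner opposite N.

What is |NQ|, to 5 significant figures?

44.785

N is at the origin; NL is horizontal with |NL| = 38.0 and L on the −x side, so L = (-38.000, 0.0000). N and Z share the same x with |NZ| = 29.3 and Z on the −y side, so Z = (0.0000, -29.300). The virtual corner opposite N is at (-38.000, -29.300). Tangency of A1 to LQ means the radius UQ is perpendicular to LQ and A1 meets HZ tangentially, so UH is at right angles to HZ, with radius 5.6, so the center U sits 5.6 in from both sides at U = (-32.400, -23.700). That places the tangent points at Q = (-38.000, -23.700) on LQ and H = (-32.400, -29.300) on HZ. Then |NQ| = |Q − N| = 44.785.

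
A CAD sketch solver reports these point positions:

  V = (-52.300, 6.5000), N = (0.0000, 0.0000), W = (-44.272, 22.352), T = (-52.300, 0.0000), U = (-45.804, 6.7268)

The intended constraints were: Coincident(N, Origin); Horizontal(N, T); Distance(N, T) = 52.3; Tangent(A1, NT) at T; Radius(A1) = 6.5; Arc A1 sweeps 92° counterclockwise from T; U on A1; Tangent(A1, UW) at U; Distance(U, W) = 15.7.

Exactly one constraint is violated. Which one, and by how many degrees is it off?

Tangent(A1, UW) at U — off by 7.60°.

N = (0.00, 0.00) ✓; N.y = 0.00, T.y = 0.00 ✓; |NT| = 52.30 ✓; ∠(VT, TN) = 90.00° ✓; |VT| = 6.500 ✓; bearing(V→U) − bearing(V→T) = 92.00° ✓; |VU| = 6.500 ✓; ∠(VU, UW) = 97.60° ✗; |UW| = 15.70 ✓.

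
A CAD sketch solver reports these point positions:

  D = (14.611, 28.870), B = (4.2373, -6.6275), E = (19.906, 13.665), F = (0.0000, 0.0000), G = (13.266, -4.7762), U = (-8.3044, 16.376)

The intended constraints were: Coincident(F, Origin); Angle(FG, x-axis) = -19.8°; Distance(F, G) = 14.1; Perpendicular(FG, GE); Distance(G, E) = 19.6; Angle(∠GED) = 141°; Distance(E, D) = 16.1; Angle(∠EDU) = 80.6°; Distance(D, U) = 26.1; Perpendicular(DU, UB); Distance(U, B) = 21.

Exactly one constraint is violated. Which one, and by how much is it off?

Distance(U, B) = 21 — off by 5.20.

F = (0.00, 0.00) ✓; FG at -19.80° ✓; |FG| = 14.10 ✓; ∠(FG, GE) = 90.00° ✓; |GE| = 19.60 ✓; ∠GED = 141.0° ✓; |ED| = 16.10 ✓; ∠EDU = 80.60° ✓; |DU| = 26.10 ✓; ∠(DU, UB) = 90.00° ✓; |UB| = 26.20 ✗.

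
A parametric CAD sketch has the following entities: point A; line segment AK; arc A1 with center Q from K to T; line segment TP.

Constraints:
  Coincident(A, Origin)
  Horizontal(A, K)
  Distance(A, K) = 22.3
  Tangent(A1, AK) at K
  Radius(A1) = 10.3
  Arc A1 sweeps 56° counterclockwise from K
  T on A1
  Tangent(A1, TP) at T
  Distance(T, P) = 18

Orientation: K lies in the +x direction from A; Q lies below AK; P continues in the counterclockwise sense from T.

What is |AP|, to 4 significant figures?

19.81

A is at the origin; AK is horizontal with |AK| = 22.3 and K on the +x side, so K = (22.30, 0.000). Since A1 is tangent to AK there, QK ⟂ AK, so Q = K + (0, -10.3) = (22.30, -10.30). On A1, K sits at bearing 90° from Q; a 56° counterclockwise sweep puts T at bearing 146°, so T = Q + 10.3·(cos 146°, sin 146°) = (13.76, -4.540). Since A1 is tangent to TP there, QT ⟂ TP, so TP runs along (−sin 146°, cos 146°); with |TP| = 18.0, P = (3.695, -19.46). Then |AP| = |P − A| = 19.81.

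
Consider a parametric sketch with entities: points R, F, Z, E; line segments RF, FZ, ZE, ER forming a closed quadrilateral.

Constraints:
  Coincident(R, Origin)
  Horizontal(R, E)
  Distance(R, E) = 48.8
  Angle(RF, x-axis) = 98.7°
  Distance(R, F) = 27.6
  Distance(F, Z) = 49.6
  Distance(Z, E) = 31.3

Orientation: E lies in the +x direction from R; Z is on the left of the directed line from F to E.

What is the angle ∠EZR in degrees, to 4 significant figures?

61.98°

Checks: |FZ| = 49.60 ✓; |ZE| = 31.30 ✓.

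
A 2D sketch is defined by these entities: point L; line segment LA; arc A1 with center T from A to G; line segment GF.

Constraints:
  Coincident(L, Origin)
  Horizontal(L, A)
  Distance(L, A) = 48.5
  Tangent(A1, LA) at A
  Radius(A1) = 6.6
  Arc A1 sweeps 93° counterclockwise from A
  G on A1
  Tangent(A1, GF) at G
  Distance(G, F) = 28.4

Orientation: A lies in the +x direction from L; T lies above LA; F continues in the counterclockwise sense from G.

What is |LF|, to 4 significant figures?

64.19

L is at the origin; LA is horizontal with |LA| = 48.5 and A on the +x side, so A = (48.50, 0.000). Tangency of A1 to LA means the radius TA is perpendicular to LA, so T = A + (0, 6.6) = (48.50, 6.600). On A1, A sits at bearing -90° from T; a 93° counterclockwise sweep puts G at bearing 3°, so G = T + 6.6·(cos 3°, sin 3°) = (55.09, 6.945). The tangent condition forces TG to be normal to GF, so GF runs along (−sin 3°, cos 3°); with |GF| = 28.4, F = (53.60, 35.31). Then |LF| = |F − L| = 64.19.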